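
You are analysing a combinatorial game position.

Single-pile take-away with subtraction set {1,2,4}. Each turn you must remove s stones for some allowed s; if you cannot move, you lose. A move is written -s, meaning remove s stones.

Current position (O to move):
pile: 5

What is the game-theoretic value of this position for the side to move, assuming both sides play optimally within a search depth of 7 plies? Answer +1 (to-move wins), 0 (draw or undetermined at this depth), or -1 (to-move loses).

ply 1, O at 5 | -1=-1→4; -2=+1→3*; -4=-1→1
ply 2, X at 3 | -1=-1→2*; -2=-1→1
ply 3, O at 2 | -1=-1→1; -2=+1→0*
ply 4: 0 is terminal -1 (X); from 5 depth 7

value(5, O) = +1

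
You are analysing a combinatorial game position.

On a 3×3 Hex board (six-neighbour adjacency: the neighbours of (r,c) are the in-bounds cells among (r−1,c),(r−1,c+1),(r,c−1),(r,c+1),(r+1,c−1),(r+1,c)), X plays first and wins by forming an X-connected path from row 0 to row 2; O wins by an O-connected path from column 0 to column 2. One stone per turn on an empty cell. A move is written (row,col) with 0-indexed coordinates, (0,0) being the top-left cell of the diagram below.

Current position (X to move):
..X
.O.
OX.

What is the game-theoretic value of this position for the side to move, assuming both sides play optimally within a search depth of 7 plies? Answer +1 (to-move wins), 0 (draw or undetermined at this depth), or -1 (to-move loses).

value(..X/.O./OX., X) = +1

ply 1, X at ..X/.O./OX. | (0,0)=-1→X.X/.O./OX.; (0,1)=-1→.XX/.O./OX.; (1,0)=-1→..X/XO./OX.; (1,2)=+1→..X/.OX/OX.*; (2,2)=-1→..X/.O./OXX
ply 2: ..X/.OX/OX. is terminal -1 (O); from ..X/.O./OX. depth 7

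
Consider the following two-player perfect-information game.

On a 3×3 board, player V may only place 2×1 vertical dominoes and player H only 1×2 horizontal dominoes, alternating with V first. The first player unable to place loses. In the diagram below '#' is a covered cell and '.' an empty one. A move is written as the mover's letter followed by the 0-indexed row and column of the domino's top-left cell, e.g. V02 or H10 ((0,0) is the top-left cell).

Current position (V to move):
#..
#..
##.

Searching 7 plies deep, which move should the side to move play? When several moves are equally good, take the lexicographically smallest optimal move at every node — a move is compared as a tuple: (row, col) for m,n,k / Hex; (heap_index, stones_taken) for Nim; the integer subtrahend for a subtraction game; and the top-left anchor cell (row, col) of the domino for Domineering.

V's best at [#../#../##.]: V01

[#../#../##.] V move#1: V01:+1/##./##./##.*, V02:+1/#.#/#.#/##., V12:-1/#../#.#/###
[##./##./##.] end (terminal -1, H#2); searched #../#../##. to 7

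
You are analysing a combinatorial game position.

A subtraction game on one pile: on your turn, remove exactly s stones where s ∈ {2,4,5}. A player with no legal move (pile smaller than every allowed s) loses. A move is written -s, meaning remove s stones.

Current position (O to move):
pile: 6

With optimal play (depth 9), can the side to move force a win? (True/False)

ply 1, O at 6 | -2=-1→4; -4=-1→2; -5=+1→1*
ply 2: 1 is terminal -1 (X); from 6 depth 9

O winning at [6]: True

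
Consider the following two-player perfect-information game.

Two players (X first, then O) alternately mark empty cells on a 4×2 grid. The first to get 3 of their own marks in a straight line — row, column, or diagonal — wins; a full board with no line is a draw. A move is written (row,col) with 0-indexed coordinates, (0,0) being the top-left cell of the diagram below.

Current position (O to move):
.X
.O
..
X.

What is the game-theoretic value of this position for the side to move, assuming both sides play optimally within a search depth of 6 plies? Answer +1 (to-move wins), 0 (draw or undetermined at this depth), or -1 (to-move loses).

ply 1, O at .X/.O/../X. | (0,0)=+0→OX/.O/../X.*; (1,0)=+0→.X/OO/../X.; (2,0)=+0→.X/.O/O./X.; (2,1)=+0→.X/.O/.O/X.; (3,1)=+0→.X/.O/../XO
ply 2, X at OX/.O/../X. | (1,0)=+0→OX/XO/../X.*; (2,0)=+0→OX/.O/X./X.; (2,1)=+0→OX/.O/.X/X.; (3,1)=+0→OX/.O/../XX
ply 3, O at OX/XO/../X. | (2,0)=+0→OX/XO/O./X.*; (2,1)=-1→OX/XO/.O/X.; (3,1)=-1→OX/XO/../XO
ply 4, X at OX/XO/O./X. | (2,1)=+0→OX/XO/OX/X.*; (3,1)=+0→OX/XO/O./XX
ply 5, O at OX/XO/OX/X. | (3,1)=+0→OX/XO/OX/XO*
ply 6: OX/XO/OX/XO is terminal +0 (X); from .X/.O/../X. depth 6

value(.X/.O/../X., O) = 0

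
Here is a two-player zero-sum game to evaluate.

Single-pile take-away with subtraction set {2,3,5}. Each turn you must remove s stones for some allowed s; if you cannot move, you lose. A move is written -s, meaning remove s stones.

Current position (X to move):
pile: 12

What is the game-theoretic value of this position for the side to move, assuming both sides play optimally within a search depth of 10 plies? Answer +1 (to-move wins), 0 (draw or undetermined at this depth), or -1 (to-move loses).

[12] X move#1: -2:-1/10, -3:-1/9, -5:+1/7*
[7] O move#2: -2:-1/5*, -3:-1/4, -5:-1/2
[5] X move#3: -2:-1/3, -3:-1/2, -5:+1/0*
[0] end (terminal -1, O#4); searched 12 to 10

value(12, X) = +1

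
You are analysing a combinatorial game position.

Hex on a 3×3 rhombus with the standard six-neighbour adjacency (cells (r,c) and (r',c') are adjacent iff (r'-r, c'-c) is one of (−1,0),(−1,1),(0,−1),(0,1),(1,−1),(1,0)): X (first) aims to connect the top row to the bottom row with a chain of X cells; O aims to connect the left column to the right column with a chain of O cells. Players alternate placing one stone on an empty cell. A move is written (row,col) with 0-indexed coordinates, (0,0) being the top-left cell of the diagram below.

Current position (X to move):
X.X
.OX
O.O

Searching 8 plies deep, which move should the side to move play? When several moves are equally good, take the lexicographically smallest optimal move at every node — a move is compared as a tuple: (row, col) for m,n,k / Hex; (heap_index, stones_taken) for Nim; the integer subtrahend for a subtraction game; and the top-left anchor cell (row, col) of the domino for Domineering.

ply 1, X at X.X/.OX/O.O | (0,1)=-1→XXX/.OX/O.O; (1,0)=-1→X.X/XOX/O.O; (2,1)=+1→X.X/.OX/OXO*
ply 2: X.X/.OX/OXO is terminal -1 (O); from X.X/.OX/O.O depth 8

X's best at [X.X/.OX/O.O]: (2,1)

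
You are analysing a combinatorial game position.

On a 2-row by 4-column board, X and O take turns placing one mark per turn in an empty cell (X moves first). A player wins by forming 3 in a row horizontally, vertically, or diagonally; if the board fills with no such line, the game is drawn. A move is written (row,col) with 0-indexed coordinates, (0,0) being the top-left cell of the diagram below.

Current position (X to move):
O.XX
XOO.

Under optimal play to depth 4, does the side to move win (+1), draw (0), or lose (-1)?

ply 1, X at O.XX/XOO. | (0,1)=+1→OXXX/XOO.*; (1,3)=+0→O.XX/XOOX
ply 2: OXXX/XOO. is terminal -1 (O); from O.XX/XOO. depth 4

value(O.XX/XOO., X) = +1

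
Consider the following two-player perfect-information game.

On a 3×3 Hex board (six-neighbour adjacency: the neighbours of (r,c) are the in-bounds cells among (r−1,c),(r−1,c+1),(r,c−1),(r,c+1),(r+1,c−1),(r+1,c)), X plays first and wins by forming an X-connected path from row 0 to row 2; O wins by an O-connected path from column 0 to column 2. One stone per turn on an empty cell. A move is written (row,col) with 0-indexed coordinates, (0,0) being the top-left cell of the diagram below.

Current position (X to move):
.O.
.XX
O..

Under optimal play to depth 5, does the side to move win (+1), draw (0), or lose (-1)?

ply 1, X at .O./.XX/O.. | (0,0)=+1→XO./.XX/O..*; (0,2)=+1→.OX/.XX/O..; (1,0)=+1→.O./XXX/O..; (2,1)=-1→.O./.XX/OX.; (2,2)=-1→.O./.XX/O.X
ply 2, O at XO./.XX/O.. | (0,2)=-1→XOO/.XX/O..*; (1,0)=-1→XO./OXX/O..; (2,1)=-1→XO./.XX/OO.; (2,2)=-1→XO./.XX/O.O
ply 3, X at XOO/.XX/O.. | (1,0)=+1→XOO/XXX/O..*; (2,1)=-1→XOO/.XX/OX.; (2,2)=-1→XOO/.XX/O.X
ply 4, O at XOO/XXX/O.. | (2,1)=-1→XOO/XXX/OO.*; (2,2)=-1→XOO/XXX/O.O
ply 5, X at XOO/XXX/OO. | (2,2)=+1→XOO/XXX/OOX*
ply 6: XOO/XXX/OOX is terminal -1 (O); from .O./.XX/O.. depth 5

value(.O./.XX/O.., X) = +1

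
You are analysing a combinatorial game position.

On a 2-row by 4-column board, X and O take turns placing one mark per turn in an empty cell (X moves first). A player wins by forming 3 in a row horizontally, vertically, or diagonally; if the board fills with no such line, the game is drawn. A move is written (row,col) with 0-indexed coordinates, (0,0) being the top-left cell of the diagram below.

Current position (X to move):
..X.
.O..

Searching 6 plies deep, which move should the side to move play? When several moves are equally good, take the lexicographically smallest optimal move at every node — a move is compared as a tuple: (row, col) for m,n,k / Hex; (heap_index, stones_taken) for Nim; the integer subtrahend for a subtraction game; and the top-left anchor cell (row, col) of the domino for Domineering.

ply 1, X at ..X./.O.. | (0,0)=+0→X.X./.O..; (0,1)=+1→.XX./.O..*; (0,3)=+0→..XX/.O..; (1,0)=+0→..X./XO..; (1,2)=+0→..X./.OX.; (1,3)=+0→..X./.O.X
ply 2, O at .XX./.O.. | (0,0)=-1→OXX./.O..*; (0,3)=-1→.XXO/.O..; (1,0)=-1→.XX./OO..; (1,2)=-1→.XX./.OO.; (1,3)=-1→.XX./.O.O
ply 3, X at OXX./.O.. | (0,3)=+1→OXXX/.O..*; (1,0)=+0→OXX./XO..; (1,2)=+0→OXX./.OX.; (1,3)=+0→OXX./.O.X
ply 4: OXXX/.O.. is terminal -1 (O); from ..X./.O.. depth 6

X's best at [..X./.O..]: (0,1)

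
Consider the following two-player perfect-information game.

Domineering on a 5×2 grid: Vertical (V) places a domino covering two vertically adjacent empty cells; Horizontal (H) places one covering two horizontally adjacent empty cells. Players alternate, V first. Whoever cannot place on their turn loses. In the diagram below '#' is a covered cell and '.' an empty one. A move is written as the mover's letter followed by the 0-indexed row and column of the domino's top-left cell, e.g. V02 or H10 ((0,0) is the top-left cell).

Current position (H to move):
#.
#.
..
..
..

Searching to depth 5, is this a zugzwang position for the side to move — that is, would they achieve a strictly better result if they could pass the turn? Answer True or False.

ply 1, H at #./#./../../.. | H20=-1→#./#./##/../..; H30=+1→#./#./../##/..*; H40=-1→#./#./../../##
ply 2, V at #./#./../##/.. | V01=-1→##/##/../##/..*; V11=-1→#./##/.#/##/..
ply 3, H at ##/##/../##/.. | H20=+1→##/##/##/##/..*; H40=+1→##/##/../##/##
ply 4: ##/##/##/##/.. is terminal -1 (V); from #./#./../../.. depth 5
if H skipped the turn, V would face:
~ ply 1, V at #./#./../../.. | V01=-1→##/##/../../..; V11=-1→#./##/.#/../..; V20=+1→#./#./#./#./..*; V21=+1→#./#./.#/.#/..; V30=+1→#./#./../#./#.; V31=+1→#./#./../.#/.#
~ ply 2, H at #./#./#./#./.. | H40=-1→#./#./#./#./##*
~ ply 3, V at #./#./#./#./## | V01=+1→##/##/#./#./##*; V11=+1→#./##/##/#./##; V21=+1→#./#./##/##/##
~ ply 4: ##/##/#./#./## is terminal -1 (H); from #./#./../../.. depth 5
compare (H): move=+1 vs pass=-1

zugzwang(#./#./../../.., H) = False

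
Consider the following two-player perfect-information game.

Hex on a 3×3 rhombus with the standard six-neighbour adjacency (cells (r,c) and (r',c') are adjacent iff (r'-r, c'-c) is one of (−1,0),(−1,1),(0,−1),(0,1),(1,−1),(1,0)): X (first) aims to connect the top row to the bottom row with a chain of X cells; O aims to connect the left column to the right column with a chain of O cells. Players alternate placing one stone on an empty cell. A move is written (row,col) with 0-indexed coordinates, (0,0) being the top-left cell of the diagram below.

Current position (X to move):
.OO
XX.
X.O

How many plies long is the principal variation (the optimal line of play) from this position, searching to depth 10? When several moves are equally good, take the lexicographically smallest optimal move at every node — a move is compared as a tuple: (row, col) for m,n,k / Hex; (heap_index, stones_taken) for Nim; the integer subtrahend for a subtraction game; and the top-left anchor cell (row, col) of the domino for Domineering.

ply 1, X at .OO/XX./X.O | (0,0)=+1→XOO/XX./X.O*; (1,2)=-1→.OO/XXX/X.O; (2,1)=-1→.OO/XX./XXO
ply 2: XOO/XX./X.O is terminal -1 (O); from .OO/XX./X.O depth 10

PV length from [.OO/XX./X.O]: 1 ply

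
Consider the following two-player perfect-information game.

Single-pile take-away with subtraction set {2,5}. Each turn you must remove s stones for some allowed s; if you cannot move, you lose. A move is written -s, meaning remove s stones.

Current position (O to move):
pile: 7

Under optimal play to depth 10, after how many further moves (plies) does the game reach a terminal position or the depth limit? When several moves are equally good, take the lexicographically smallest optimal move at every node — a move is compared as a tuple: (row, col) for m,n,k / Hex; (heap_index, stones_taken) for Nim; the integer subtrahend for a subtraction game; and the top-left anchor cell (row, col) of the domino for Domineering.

PV length from [7]: 2 plies

p1 O@[7]: -2[5]-1* -5[2]-1
p2 X@[5]: -2[3]-1 -5[0]+1*
p3 O@[0] terminal -1; root [7] d10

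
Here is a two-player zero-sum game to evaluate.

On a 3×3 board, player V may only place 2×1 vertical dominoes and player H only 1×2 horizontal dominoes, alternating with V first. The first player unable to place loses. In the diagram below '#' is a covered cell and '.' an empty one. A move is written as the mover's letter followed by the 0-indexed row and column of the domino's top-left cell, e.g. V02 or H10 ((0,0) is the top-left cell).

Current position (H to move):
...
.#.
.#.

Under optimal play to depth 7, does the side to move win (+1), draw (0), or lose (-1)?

value(.../.#./.#., H) = -1

ply 1, H at .../.#./.#. | H00=-1→##./.#./.#.*; H01=-1→.##/.#./.#.
ply 2, V at ##./.#./.#. | V02=+1→###/.##/.#.*; V10=+1→##./##./##.; V12=+1→##./.##/.##
ply 3: ###/.##/.#. is terminal -1 (H); from .../.#./.#. depth 7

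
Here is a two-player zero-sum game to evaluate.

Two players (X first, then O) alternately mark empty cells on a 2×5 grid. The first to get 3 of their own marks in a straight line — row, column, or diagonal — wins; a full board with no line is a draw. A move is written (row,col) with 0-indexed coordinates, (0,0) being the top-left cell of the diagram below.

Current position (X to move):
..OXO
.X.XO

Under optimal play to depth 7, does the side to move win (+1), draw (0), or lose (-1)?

value(..OXO/.X.XO, X) = +1

p1 X@[..OXO/.X.XO]: (0,0)[X.OXO/.X.XO]+0 (0,1)[.XOXO/.X.XO]+0 (1,0)[..OXO/XX.XO]+0 (1,2)[..OXO/.XXXO]+1*
p2 O@[..OXO/.XXXO] terminal -1; root [..OXO/.X.XO] d7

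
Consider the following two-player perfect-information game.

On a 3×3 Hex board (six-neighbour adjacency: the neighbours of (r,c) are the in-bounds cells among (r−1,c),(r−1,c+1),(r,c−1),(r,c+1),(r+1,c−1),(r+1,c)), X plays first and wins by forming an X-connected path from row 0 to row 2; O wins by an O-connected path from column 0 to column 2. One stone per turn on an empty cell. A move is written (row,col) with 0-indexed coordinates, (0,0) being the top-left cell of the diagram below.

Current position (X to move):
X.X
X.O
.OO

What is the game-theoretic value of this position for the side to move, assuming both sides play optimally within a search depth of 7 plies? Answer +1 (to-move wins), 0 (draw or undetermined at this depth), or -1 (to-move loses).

[X.X/X.O/.OO] X move#1: (0,1):-1/XXX/X.O/.OO, (1,1):-1/X.X/XXO/.OO, (2,0):+1/X.X/X.O/XOO*
[X.X/X.O/XOO] end (terminal -1, O#2); searched X.X/X.O/.OO to 7

value(X.X/X.O/.OO, X) = +1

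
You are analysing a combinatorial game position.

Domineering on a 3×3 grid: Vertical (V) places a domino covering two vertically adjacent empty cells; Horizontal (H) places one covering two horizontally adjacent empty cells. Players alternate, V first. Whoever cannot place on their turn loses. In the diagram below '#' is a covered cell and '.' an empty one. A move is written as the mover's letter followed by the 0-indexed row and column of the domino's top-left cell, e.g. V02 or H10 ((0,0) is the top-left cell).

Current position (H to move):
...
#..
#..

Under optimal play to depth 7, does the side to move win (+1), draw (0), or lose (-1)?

[.../#../#..] H move#1: H00:-1/##./#../#.., H01:-1/.##/#../#.., H11:+1/.../###/#..*, H21:-1/.../#../###
[.../###/#..] end (terminal -1, V#2); searched .../#../#.. to 7

value(.../#../#.., H) = +1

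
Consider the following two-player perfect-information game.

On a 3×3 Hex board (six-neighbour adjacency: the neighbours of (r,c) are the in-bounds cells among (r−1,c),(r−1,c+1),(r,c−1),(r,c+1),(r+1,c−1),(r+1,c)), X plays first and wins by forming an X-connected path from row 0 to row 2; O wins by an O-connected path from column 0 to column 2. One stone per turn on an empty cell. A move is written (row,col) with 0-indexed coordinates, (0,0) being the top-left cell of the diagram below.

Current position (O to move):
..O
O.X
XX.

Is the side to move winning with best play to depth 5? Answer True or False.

O winning at [..O/O.X/XX.]: True

ply 1, O at ..O/O.X/XX. | (0,0)=+1→O.O/O.X/XX.*; (0,1)=+1→.OO/O.X/XX.; (1,1)=+1→..O/OOX/XX.; (2,2)=+1→..O/O.X/XXO
ply 2, X at O.O/O.X/XX. | (0,1)=-1→OXO/O.X/XX.*; (1,1)=-1→O.O/OXX/XX.; (2,2)=-1→O.O/O.X/XXX
ply 3, O at OXO/O.X/XX. | (1,1)=+1→OXO/OOX/XX.*; (2,2)=-1→OXO/O.X/XXO
ply 4: OXO/OOX/XX. is terminal -1 (X); from ..O/O.X/XX. depth 5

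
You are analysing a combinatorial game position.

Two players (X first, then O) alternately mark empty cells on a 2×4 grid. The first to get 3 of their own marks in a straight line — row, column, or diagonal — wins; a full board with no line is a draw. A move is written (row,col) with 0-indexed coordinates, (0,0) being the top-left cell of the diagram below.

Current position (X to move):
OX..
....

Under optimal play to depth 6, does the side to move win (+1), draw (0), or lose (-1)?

ply 1, X at OX../.... | (0,2)=+0→OXX./....*; (0,3)=+0→OX.X/....; (1,0)=+0→OX../X...; (1,1)=+0→OX../.X..; (1,2)=+0→OX../..X.; (1,3)=+0→OX../...X
ply 2, O at OXX./.... | (0,3)=+0→OXXO/....*; (1,0)=-1→OXX./O...; (1,1)=-1→OXX./.O..; (1,2)=-1→OXX./..O.; (1,3)=-1→OXX./...O
ply 3, X at OXXO/.... | (1,0)=+0→OXXO/X...*; (1,1)=+0→OXXO/.X..; (1,2)=+0→OXXO/..X.; (1,3)=+0→OXXO/...X
ply 4, O at OXXO/X... | (1,1)=+0→OXXO/XO..*; (1,2)=+0→OXXO/X.O.; (1,3)=+0→OXXO/X..O
ply 5, X at OXXO/XO.. | (1,2)=+0→OXXO/XOX.*; (1,3)=+0→OXXO/XO.X
ply 6, O at OXXO/XOX. | (1,3)=+0→OXXO/XOXO*
ply 7: OXXO/XOXO is terminal +0 (X); from OX../.... depth 6

value(OX../...., X) = 0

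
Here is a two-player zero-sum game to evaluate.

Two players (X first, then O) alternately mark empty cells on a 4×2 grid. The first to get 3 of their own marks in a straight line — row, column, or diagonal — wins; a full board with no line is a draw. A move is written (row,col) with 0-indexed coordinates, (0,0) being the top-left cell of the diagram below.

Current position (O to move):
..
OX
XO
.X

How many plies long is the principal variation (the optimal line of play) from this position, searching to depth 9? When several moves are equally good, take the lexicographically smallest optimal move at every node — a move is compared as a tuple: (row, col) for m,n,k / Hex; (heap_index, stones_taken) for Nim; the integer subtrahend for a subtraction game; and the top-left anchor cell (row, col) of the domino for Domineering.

PV length from [../OX/XO/.X]: 3 plies

ply 1, O at ../OX/XO/.X | (0,0)=+0→O./OX/XO/.X*; (0,1)=+0→.O/OX/XO/.X; (3,0)=+0→../OX/XO/OX
ply 2, X at O./OX/XO/.X | (0,1)=+0→OX/OX/XO/.X*; (3,0)=+0→O./OX/XO/XX
ply 3, O at OX/OX/XO/.X | (3,0)=+0→OX/OX/XO/OX*
ply 4: OX/OX/XO/OX is terminal +0 (X); from ../OX/XO/.X depth 9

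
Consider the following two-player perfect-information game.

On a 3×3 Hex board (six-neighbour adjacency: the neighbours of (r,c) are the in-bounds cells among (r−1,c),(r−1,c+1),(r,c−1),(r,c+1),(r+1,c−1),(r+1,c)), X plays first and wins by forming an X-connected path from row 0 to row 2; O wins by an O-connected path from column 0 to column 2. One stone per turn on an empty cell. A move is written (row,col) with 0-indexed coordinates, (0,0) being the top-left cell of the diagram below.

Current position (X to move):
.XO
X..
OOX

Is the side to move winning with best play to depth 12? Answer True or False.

X winning at [.XO/X../OOX]: False

p1 X@[.XO/X../OOX]: (0,0)[XXO/X../OOX]-1* (1,1)[.XO/XX./OOX]-1 (1,2)[.XO/X.X/OOX]-1
p2 O@[XXO/X../OOX]: (1,1)[XXO/XO./OOX]+1* (1,2)[XXO/X.O/OOX]+1
p3 X@[XXO/XO./OOX] terminal -1; root [.XO/X../OOX] d12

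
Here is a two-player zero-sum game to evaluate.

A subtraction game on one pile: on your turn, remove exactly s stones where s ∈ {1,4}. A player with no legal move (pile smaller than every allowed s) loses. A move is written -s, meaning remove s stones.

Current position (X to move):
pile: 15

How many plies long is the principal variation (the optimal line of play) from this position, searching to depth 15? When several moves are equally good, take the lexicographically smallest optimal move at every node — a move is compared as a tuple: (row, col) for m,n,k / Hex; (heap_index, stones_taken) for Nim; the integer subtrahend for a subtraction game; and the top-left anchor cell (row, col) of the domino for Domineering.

PV length from [15]: 6 plies

ply 1, X at 15 | -1=-1→14*; -4=-1→11
ply 2, O at 14 | -1=-1→13; -4=+1→10*
ply 3, X at 10 | -1=-1→9*; -4=-1→6
ply 4, O at 9 | -1=-1→8; -4=+1→5*
ply 5, X at 5 | -1=-1→4*; -4=-1→1
ply 6, O at 4 | -1=-1→3; -4=+1→0*
ply 7: 0 is terminal -1 (X); from 15 depth 15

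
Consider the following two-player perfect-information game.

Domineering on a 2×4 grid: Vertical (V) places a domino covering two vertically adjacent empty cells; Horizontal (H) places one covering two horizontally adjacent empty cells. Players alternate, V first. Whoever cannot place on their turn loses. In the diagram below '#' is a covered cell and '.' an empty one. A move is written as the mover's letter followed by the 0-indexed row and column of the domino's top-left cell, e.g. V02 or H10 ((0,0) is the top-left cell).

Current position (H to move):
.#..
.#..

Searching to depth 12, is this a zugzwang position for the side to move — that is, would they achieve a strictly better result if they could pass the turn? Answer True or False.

p1 H@[.#../.#..]: H02[.###/.#..]+1* H12[.#../.###]+1
p2 V@[.###/.#..]: V00[####/##..]-1*
p3 H@[####/##..]: H12[####/####]+1*
p4 V@[####/####] terminal -1; root [.#../.#..] d12
suppose H passes — search the same position with V to move:
pass> p1 V@[.#../.#..]: V00[##../##..]-1 V02[.##./.##.]+1* V03[.#.#/.#.#]+1
pass> p2 H@[.##./.##.] terminal -1; root [.#../.#..] d12
for H: play +1, pass -1

zugzwang(.#../.#.., H) = False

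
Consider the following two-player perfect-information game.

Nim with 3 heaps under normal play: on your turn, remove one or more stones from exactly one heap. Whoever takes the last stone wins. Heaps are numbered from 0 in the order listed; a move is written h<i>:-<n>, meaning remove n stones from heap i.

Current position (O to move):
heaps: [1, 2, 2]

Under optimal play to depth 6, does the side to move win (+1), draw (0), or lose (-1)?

value((1,2,2), O) = +1

[(1,2,2)] O move#1: h0:-1:+1/(0,2,2)*, h1:-1:-1/(1,1,2), h1:-2:-1/(1,0,2), h2:-1:-1/(1,2,1), h2:-2:-1/(1,2,0)
[(0,2,2)] X move#2: h1:-1:-1/(0,1,2)*, h1:-2:-1/(0,0,2), h2:-1:-1/(0,2,1), h2:-2:-1/(0,2,0)
[(0,1,2)] O move#3: h1:-1:-1/(0,0,2), h2:-1:+1/(0,1,1)*, h2:-2:-1/(0,1,0)
[(0,1,1)] X move#4: h1:-1:-1/(0,0,1)*, h2:-1:-1/(0,1,0)
[(0,0,1)] O move#5: h2:-1:+1/(0,0,0)*
[(0,0,0)] end (terminal -1, X#6); searched (1,2,2) to 6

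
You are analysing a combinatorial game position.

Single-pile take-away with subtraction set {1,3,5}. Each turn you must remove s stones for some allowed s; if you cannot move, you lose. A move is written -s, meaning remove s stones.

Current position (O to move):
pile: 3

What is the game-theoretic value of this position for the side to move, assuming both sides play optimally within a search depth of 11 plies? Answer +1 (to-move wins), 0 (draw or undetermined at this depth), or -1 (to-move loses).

value(3, O) = +1

ply 1, O at 3 | -1=+1→2*; -3=+1→0
ply 2, X at 2 | -1=-1→1*
ply 3, O at 1 | -1=+1→0*
ply 4: 0 is terminal -1 (X); from 3 depth 11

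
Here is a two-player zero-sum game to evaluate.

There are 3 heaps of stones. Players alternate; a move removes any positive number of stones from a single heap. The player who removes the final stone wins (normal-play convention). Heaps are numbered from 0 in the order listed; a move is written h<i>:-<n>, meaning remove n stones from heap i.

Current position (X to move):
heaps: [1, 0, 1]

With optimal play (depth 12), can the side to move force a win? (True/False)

X winning at [(1,0,1)]: False

p1 X@[(1,0,1)]: h0:-1[(0,0,1)]-1* h2:-1[(1,0,0)]-1
p2 O@[(0,0,1)]: h2:-1[(0,0,0)]+1*
p3 X@[(0,0,0)] terminal -1; root [(1,0,1)] d12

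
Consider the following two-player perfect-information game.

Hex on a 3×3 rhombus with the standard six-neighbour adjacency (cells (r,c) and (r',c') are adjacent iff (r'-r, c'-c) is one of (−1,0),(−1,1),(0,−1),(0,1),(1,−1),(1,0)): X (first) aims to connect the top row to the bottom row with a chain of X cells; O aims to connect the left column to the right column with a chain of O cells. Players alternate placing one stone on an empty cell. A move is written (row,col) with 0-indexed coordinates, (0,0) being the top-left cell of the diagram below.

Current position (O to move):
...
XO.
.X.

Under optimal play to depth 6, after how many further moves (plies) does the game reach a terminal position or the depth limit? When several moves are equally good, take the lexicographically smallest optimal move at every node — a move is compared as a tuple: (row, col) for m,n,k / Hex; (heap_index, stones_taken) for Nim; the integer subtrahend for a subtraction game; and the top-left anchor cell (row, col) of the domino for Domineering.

PV length from [.../XO./.X.]: 5 plies

[.../XO./.X.] O move#1: (0,0):+1/O../XO./.X.*, (0,1):+1/.O./XO./.X., (0,2):-1/..O/XO./.X., (1,2):-1/.../XOO/.X., (2,0):+1/.../XO./OX., (2,2):-1/.../XO./.XO
[O../XO./.X.] X move#2: (0,1):-1/OX./XO./.X.*, (0,2):-1/O.X/XO./.X., (1,2):-1/O../XOX/.X., (2,0):-1/O../XO./XX., (2,2):-1/O../XO./.XX
[OX./XO./.X.] O move#3: (0,2):-1/OXO/XO./.X., (1,2):-1/OX./XOO/.X., (2,0):+1/OX./XO./OX.*, (2,2):-1/OX./XO./.XO
[OX./XO./OX.] X move#4: (0,2):-1/OXX/XO./OX.*, (1,2):-1/OX./XOX/OX., (2,2):-1/OX./XO./OXX
[OXX/XO./OX.] O move#5: (1,2):+1/OXX/XOO/OX.*, (2,2):-1/OXX/XO./OXO
[OXX/XOO/OX.] end (terminal -1, X#6); searched .../XO./.X. to 6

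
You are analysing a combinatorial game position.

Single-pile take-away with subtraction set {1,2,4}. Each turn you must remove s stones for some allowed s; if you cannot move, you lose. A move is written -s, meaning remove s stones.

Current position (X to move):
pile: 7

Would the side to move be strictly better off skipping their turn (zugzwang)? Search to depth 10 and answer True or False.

[7] X move#1: -1:+1/6*, -2:-1/5, -4:+1/3
[6] O move#2: -1:-1/5*, -2:-1/4, -4:-1/2
[5] X move#3: -1:-1/4, -2:+1/3*, -4:-1/1
[3] O move#4: -1:-1/2*, -2:-1/1
[2] X move#5: -1:-1/1, -2:+1/0*
[0] end (terminal -1, O#6); searched 7 to 10
suppose X passes — search the same position with O to move:
pass> [7] O move#1: -1:+1/6*, -2:-1/5, -4:+1/3
pass> [6] X move#2: -1:-1/5*, -2:-1/4, -4:-1/2
pass> [5] O move#3: -1:-1/4, -2:+1/3*, -4:-1/1
pass> [3] X move#4: -1:-1/2*, -2:-1/1
pass> [2] O move#5: -1:-1/1, -2:+1/0*
pass> [0] end (terminal -1, X#6); searched 7 to 10
for X: play +1, pass -1

zugzwang(7, X) = False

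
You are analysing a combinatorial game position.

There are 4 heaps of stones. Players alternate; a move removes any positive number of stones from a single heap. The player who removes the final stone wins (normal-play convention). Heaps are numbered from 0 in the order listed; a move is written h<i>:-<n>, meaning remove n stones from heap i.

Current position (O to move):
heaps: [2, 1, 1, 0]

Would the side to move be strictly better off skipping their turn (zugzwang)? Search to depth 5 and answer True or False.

[(2,1,1,0)] O move#1: h0:-1:-1/(1,1,1,0), h0:-2:+1/(0,1,1,0)*, h1:-1:-1/(2,0,1,0), h2:-1:-1/(2,1,0,0)
[(0,1,1,0)] X move#2: h1:-1:-1/(0,0,1,0)*, h2:-1:-1/(0,1,0,0)
[(0,0,1,0)] O move#3: h2:-1:+1/(0,0,0,0)*
[(0,0,0,0)] end (terminal -1, X#4); searched (2,1,1,0) to 5
suppose O passes — search the same position with X to move:
pass> [(2,1,1,0)] X move#1: h0:-1:-1/(1,1,1,0), h0:-2:+1/(0,1,1,0)*, h1:-1:-1/(2,0,1,0), h2:-1:-1/(2,1,0,0)
pass> [(0,1,1,0)] O move#2: h1:-1:-1/(0,0,1,0)*, h2:-1:-1/(0,1,0,0)
pass> [(0,0,1,0)] X move#3: h2:-1:+1/(0,0,0,0)*
pass> [(0,0,0,0)] end (terminal -1, O#4); searched (2,1,1,0) to 5
for O: play +1, pass -1

zugzwang((2,1,1,0), O) = False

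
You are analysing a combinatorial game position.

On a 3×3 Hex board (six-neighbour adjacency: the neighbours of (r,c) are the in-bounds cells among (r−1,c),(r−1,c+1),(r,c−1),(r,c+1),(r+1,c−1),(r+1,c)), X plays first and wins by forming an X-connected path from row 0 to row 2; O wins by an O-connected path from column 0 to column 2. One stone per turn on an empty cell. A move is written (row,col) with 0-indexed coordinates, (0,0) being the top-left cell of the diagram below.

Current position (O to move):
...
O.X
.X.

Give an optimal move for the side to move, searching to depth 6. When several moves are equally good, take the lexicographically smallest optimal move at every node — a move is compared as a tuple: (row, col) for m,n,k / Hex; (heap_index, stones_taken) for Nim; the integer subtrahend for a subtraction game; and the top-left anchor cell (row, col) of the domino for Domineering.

[.../O.X/.X.] O move#1: (0,0):-1/O../O.X/.X., (0,1):-1/.O./O.X/.X., (0,2):+1/..O/O.X/.X.*, (1,1):-1/.../OOX/.X., (2,0):-1/.../O.X/OX., (2,2):-1/.../O.X/.XO
[..O/O.X/.X.] X move#2: (0,0):-1/X.O/O.X/.X.*, (0,1):-1/.XO/O.X/.X., (1,1):-1/..O/OXX/.X., (2,0):-1/..O/O.X/XX., (2,2):-1/..O/O.X/.XX
[X.O/O.X/.X.] O move#3: (0,1):+1/XOO/O.X/.X.*, (1,1):+1/X.O/OOX/.X., (2,0):+1/X.O/O.X/OX., (2,2):+1/X.O/O.X/.XO
[XOO/O.X/.X.] end (terminal -1, X#4); searched .../O.X/.X. to 6

O's best at [.../O.X/.X.]: (0,2)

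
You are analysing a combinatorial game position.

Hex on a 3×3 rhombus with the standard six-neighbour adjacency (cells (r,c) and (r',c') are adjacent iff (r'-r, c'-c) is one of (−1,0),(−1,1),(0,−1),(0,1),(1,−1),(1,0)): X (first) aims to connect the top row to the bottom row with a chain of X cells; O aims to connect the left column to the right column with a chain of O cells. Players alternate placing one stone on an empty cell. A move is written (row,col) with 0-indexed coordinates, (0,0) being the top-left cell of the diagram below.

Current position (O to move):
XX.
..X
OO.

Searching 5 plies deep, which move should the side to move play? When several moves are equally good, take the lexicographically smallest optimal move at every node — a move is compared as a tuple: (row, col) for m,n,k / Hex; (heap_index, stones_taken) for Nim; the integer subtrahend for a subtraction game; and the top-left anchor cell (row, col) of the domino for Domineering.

[XX./..X/OO.] O move#1: (0,2):+1/XXO/..X/OO.*, (1,0):-1/XX./O.X/OO., (1,1):+1/XX./.OX/OO., (2,2):+1/XX./..X/OOO
[XXO/..X/OO.] X move#2: (1,0):-1/XXO/X.X/OO.*, (1,1):-1/XXO/.XX/OO., (2,2):-1/XXO/..X/OOX
[XXO/X.X/OO.] O move#3: (1,1):+1/XXO/XOX/OO.*, (2,2):+1/XXO/X.X/OOO
[XXO/XOX/OO.] end (terminal -1, X#4); searched XX./..X/OO. to 5

O's best at [XX./..X/OO.]: (0,2)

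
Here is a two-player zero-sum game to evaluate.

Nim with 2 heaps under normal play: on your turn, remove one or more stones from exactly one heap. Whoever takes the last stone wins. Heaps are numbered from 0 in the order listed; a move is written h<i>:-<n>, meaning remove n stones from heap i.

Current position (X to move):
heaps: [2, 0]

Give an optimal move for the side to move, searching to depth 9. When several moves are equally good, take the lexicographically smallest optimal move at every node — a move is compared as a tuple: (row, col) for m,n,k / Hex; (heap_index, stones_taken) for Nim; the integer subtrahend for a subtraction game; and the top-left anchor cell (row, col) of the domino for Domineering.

p1 X@[(2,0)]: h0:-1[(1,0)]-1 h0:-2[(0,0)]+1*
p2 O@[(0,0)] terminal -1; root [(2,0)] d9

X's best at [(2,0)]: h0:-2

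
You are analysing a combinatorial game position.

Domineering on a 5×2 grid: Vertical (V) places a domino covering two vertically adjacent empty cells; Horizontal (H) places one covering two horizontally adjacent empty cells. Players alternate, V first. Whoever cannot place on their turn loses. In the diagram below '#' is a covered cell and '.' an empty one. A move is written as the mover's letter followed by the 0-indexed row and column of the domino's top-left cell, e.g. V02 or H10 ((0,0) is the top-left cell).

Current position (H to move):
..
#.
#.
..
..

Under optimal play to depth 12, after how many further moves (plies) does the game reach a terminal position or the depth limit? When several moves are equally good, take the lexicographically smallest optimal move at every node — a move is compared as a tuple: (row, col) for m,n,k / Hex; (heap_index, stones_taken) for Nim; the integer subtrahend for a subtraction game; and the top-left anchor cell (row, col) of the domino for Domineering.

PV length from [../#./#./../..]: 3 plies

ply 1, H at ../#./#./../.. | H00=-1→##/#./#./../..; H30=+1→../#./#./##/..*; H40=+1→../#./#./../##
ply 2, V at ../#./#./##/.. | V01=-1→.#/##/#./##/..*; V11=-1→../##/##/##/..
ply 3, H at .#/##/#./##/.. | H40=+1→.#/##/#./##/##*
ply 4: .#/##/#./##/## is terminal -1 (V); from ../#./#./../.. depth 12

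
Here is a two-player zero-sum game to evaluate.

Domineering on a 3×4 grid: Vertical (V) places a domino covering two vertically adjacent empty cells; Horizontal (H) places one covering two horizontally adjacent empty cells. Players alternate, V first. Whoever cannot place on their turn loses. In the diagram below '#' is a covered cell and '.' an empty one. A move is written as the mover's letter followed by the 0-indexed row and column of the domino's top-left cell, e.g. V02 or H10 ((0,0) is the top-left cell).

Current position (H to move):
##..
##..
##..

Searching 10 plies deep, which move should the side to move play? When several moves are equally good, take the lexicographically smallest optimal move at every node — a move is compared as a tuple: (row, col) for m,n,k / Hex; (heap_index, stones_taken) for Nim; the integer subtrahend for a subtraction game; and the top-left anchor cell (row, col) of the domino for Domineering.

ply 1, H at ##../##../##.. | H02=-1→####/##../##..; H12=+1→##../####/##..*; H22=-1→##../##../####
ply 2: ##../####/##.. is terminal -1 (V); from ##../##../##.. depth 10

H's best at [##../##../##..]: H12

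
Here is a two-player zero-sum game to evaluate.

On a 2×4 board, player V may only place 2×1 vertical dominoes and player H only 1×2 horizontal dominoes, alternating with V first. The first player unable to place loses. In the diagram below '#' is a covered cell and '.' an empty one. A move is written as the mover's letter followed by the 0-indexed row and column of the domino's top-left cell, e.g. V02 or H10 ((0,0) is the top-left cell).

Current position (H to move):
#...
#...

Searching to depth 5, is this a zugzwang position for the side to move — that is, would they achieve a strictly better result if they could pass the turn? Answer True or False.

zugzwang(#.../#..., H) = False

ply 1, H at #.../#... | H01=+1→###./#...*; H02=+1→#.##/#...; H11=+1→#.../###.; H12=+1→#.../#.##
ply 2, V at ###./#... | V03=-1→####/#..#*
ply 3, H at ####/#..# | H11=+1→####/####*
ply 4: ####/#### is terminal -1 (V); from #.../#... depth 5
if H skipped the turn, V would face:
~ ply 1, V at #.../#... | V01=-1→##../##..; V02=+1→#.#./#.#.*; V03=-1→#..#/#..#
~ ply 2: #.#./#.#. is terminal -1 (H); from #.../#... depth 5
compare (H): move=+1 vs pass=-1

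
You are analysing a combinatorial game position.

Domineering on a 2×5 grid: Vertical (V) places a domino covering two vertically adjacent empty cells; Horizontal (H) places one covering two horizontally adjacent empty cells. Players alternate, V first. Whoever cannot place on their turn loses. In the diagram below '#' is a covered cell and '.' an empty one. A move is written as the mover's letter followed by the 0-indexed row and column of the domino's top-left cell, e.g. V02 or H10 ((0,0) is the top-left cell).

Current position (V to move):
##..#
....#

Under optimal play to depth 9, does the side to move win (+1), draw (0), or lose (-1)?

value(##..#/....#, V) = +1

p1 V@[##..#/....#]: V02[###.#/..#.#]+1* V03[##.##/...##]-1
p2 H@[###.#/..#.#]: H10[###.#/###.#]-1*
p3 V@[###.#/###.#]: V03[#####/#####]+1*
p4 H@[#####/#####] terminal -1; root [##..#/....#] d9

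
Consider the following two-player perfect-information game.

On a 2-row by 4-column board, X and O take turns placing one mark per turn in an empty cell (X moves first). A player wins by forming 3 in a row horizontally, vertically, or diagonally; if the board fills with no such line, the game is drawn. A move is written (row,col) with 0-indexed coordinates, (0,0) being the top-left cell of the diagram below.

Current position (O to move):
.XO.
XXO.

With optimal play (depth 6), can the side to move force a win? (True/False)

O winning at [.XO./XXO.]: False

[.XO./XXO.] O move#1: (0,0):+0/OXO./XXO.*, (0,3):+0/.XOO/XXO., (1,3):+0/.XO./XXOO
[OXO./XXO.] X move#2: (0,3):+0/OXOX/XXO.*, (1,3):+0/OXO./XXOX
[OXOX/XXO.] O move#3: (1,3):+0/OXOX/XXOO*
[OXOX/XXOO] end (terminal +0, X#4); searched .XO./XXO. to 6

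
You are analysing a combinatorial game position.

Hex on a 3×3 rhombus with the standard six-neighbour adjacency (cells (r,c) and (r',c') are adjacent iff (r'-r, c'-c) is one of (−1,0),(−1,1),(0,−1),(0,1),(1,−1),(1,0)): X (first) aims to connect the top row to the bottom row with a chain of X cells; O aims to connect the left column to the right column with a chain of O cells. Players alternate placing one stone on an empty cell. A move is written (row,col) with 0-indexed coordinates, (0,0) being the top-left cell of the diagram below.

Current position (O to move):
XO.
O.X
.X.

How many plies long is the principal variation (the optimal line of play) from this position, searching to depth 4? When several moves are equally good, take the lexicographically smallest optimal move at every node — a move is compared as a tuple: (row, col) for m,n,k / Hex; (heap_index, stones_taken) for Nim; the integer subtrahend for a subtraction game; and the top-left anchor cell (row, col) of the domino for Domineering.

PV length from [XO./O.X/.X.]: 1 ply

[XO./O.X/.X.] O move#1: (0,2):+1/XOO/O.X/.X.*, (1,1):-1/XO./OOX/.X., (2,0):-1/XO./O.X/OX., (2,2):-1/XO./O.X/.XO
[XOO/O.X/.X.] end (terminal -1, X#2); searched XO./O.X/.X. to 4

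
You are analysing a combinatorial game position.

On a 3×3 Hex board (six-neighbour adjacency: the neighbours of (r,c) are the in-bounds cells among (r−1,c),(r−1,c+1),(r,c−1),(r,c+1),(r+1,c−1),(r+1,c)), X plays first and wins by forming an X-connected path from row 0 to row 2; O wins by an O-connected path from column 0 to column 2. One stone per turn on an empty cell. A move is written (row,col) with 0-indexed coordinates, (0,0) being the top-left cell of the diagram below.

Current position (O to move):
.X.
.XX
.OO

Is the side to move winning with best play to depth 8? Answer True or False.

O winning at [.X./.XX/.OO]: True

[.X./.XX/.OO] O move#1: (0,0):-1/OX./.XX/.OO, (0,2):-1/.XO/.XX/.OO, (1,0):-1/.X./OXX/.OO, (2,0):+1/.X./.XX/OOO*
[.X./.XX/OOO] end (terminal -1, X#2); searched .X./.XX/.OO to 8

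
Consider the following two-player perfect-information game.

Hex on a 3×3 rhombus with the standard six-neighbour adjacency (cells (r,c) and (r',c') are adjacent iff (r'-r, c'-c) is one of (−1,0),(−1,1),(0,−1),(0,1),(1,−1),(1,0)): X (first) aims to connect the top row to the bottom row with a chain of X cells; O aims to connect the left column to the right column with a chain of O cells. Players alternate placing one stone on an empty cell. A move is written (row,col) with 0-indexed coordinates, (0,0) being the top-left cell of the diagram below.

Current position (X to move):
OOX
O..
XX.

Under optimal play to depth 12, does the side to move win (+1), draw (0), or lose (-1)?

[OOX/O../XX.] X move#1: (1,1):+1/OOX/OX./XX.*, (1,2):+1/OOX/O.X/XX., (2,2):+1/OOX/O../XXX
[OOX/OX./XX.] end (terminal -1, O#2); searched OOX/O../XX. to 12

value(OOX/O../XX., X) = +1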